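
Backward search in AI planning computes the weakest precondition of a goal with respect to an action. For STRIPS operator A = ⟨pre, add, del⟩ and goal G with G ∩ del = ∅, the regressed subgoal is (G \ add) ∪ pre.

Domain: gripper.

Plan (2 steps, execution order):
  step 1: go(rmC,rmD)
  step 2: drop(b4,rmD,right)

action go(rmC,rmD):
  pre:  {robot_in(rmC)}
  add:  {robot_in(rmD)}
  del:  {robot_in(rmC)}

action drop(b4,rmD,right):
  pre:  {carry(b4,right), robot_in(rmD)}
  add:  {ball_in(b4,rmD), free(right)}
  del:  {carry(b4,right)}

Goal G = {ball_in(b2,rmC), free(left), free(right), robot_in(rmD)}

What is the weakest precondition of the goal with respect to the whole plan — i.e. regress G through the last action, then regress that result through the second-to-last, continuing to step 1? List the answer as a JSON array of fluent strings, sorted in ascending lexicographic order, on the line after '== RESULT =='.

Regress step by step:
  through step 2 (drop(b4,rmD,right)): drop {free(right)}, keep {ball_in(b2,rmC), free(left), robot_in(rmD)}, require {carry(b4,right), robot_in(rmD)}
    → {ball_in(b2,rmC), carry(b4,right), free(left), robot_in(rmD)}
  through step 1 (go(rmC,rmD)): drop {robot_in(rmD)}, keep {ball_in(b2,rmC), carry(b4,right), free(left)}, require {robot_in(rmC)}
    → {ball_in(b2,rmC), carry(b4,right), free(left), robot_in(rmC)}

== RESULT ==
["ball_in(b2,rmC)", "carry(b4,right)", "free(left)", "robot_in(rmC)"]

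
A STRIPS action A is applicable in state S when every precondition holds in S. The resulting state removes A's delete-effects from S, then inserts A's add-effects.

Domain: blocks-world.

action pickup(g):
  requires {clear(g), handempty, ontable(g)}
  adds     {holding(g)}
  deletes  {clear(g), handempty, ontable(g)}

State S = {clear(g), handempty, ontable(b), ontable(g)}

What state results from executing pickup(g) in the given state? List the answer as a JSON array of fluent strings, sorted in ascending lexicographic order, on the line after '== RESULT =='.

Compute (S \ del) ∪ add:
  pre ⊆ S: {clear(g), handempty, ontable(g)} ⊆ S  — applicable
  S \ del = {ontable(b)}
  ∪ add   = {holding(g), ontable(b)}

== RESULT ==
["holding(g)", "ontable(b)"]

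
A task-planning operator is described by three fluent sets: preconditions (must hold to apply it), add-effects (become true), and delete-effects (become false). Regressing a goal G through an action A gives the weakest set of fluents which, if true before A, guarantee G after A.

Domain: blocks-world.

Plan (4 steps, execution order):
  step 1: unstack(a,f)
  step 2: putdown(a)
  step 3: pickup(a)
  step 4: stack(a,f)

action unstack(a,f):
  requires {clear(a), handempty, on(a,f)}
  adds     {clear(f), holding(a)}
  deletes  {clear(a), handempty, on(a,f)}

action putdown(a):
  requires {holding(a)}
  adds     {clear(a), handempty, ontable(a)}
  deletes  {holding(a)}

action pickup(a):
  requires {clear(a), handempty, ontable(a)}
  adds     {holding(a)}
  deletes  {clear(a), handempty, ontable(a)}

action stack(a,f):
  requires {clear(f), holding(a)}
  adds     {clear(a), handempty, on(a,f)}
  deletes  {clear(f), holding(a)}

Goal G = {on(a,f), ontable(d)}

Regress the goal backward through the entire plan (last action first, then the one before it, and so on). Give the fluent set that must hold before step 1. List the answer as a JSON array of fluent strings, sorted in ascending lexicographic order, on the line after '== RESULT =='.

Regress step by step:
  through step 4 (stack(a,f)): drop {on(a,f)}, keep {ontable(d)}, require {clear(f), holding(a)}
    → {clear(f), holding(a), ontable(d)}
  through step 3 (pickup(a)): drop {holding(a)}, keep {clear(f), ontable(d)}, require {clear(a), handempty, ontable(a)}
    → {clear(a), clear(f), handempty, ontable(a), ontable(d)}
  through step 2 (putdown(a)): drop {clear(a), handempty, ontable(a)}, keep {clear(f), ontable(d)}, require {holding(a)}
    → {clear(f), holding(a), ontable(d)}
  through step 1 (unstack(a,f)): drop {clear(f), holding(a)}, keep {ontable(d)}, require {clear(a), handempty, on(a,f)}
    → {clear(a), handempty, on(a,f), ontable(d)}

== RESULT ==
["clear(a)", "handempty", "on(a,f)", "ontable(d)"]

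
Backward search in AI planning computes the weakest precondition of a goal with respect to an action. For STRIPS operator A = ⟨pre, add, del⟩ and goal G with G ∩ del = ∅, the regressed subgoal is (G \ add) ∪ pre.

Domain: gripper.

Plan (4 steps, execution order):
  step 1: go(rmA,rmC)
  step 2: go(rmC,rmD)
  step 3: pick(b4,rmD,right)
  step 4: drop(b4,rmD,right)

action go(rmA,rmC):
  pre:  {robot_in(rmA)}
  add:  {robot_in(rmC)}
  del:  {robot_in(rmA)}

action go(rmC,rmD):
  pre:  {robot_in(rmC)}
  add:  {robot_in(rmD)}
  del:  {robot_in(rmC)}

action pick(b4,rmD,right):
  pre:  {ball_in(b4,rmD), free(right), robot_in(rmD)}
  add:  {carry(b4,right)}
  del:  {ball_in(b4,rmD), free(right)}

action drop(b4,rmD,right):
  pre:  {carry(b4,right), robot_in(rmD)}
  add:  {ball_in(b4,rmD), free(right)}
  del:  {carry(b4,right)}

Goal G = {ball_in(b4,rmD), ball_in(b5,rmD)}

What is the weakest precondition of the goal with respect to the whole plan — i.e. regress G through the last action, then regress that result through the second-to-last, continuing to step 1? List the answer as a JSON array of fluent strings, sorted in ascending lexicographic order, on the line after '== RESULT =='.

Regress step by step:
  through step 4 (drop(b4,rmD,right)): drop {ball_in(b4,rmD)}, keep {ball_in(b5,rmD)}, require {carry(b4,right), robot_in(rmD)}
    → {ball_in(b5,rmD), carry(b4,right), robot_in(rmD)}
  through step 3 (pick(b4,rmD,right)): drop {carry(b4,right)}, keep {ball_in(b5,rmD), robot_in(rmD)}, require {ball_in(b4,rmD), free(right), robot_in(rmD)}
    → {ball_in(b4,rmD), ball_in(b5,rmD), free(right), robot_in(rmD)}
  through step 2 (go(rmC,rmD)): drop {robot_in(rmD)}, keep {ball_in(b4,rmD), ball_in(b5,rmD), free(right)}, require {robot_in(rmC)}
    → {ball_in(b4,rmD), ball_in(b5,rmD), free(right), robot_in(rmC)}
  through step 1 (go(rmA,rmC)): drop {robot_in(rmC)}, keep {ball_in(b4,rmD), ball_in(b5,rmD), free(right)}, require {robot_in(rmA)}
    → {ball_in(b4,rmD), ball_in(b5,rmD), free(right), robot_in(rmA)}

== RESULT ==
["ball_in(b4,rmD)", "ball_in(b5,rmD)", "free(right)", "robot_in(rmA)"]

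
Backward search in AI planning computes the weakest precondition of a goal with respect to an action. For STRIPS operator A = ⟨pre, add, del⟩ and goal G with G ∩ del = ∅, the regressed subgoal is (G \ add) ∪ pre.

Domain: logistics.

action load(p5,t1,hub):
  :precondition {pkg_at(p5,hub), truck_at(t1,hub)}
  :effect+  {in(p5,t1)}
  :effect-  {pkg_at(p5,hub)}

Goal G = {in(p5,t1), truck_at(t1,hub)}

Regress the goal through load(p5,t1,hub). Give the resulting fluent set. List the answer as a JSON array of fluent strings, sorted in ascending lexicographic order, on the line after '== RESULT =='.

Regress:
  G ∩ del = {}  (empty — regression defined)
  G \ add = {in(p5,t1), truck_at(t1,hub)} \ {in(p5,t1)} = {truck_at(t1,hub)}
  ∪ pre   = {truck_at(t1,hub)} ∪ {pkg_at(p5,hub), truck_at(t1,hub)}
          = {pkg_at(p5,hub), truck_at(t1,hub)}

== RESULT ==
["pkg_at(p5,hub)", "truck_at(t1,hub)"]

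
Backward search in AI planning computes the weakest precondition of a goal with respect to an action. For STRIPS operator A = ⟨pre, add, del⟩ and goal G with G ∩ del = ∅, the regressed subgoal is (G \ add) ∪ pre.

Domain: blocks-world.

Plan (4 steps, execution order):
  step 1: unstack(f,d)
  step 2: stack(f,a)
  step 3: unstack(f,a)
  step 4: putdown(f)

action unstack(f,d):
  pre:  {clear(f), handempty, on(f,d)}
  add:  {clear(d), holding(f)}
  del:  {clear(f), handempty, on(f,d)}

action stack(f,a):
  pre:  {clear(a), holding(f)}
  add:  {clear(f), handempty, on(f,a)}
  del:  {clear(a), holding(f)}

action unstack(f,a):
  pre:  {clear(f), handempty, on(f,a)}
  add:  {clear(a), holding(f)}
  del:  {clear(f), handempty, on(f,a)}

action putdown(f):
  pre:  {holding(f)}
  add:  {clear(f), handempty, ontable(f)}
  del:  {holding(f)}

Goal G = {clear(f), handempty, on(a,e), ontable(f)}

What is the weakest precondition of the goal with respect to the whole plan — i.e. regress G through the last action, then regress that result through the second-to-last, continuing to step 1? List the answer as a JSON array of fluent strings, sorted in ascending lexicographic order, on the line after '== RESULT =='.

Regress step by step:
  through step 4 (putdown(f)): drop {clear(f), handempty, ontable(f)}, keep {on(a,e)}, require {holding(f)}
    → {holding(f), on(a,e)}
  through step 3 (unstack(f,a)): drop {holding(f)}, keep {on(a,e)}, require {clear(f), handempty, on(f,a)}
    → {clear(f), handempty, on(a,e), on(f,a)}
  through step 2 (stack(f,a)): drop {clear(f), handempty, on(f,a)}, keep {on(a,e)}, require {clear(a), holding(f)}
    → {clear(a), holding(f), on(a,e)}
  through step 1 (unstack(f,d)): drop {holding(f)}, keep {clear(a), on(a,e)}, require {clear(f), handempty, on(f,d)}
    → {clear(a), clear(f), handempty, on(a,e), on(f,d)}

== RESULT ==
["clear(a)", "clear(f)", "handempty", "on(a,e)", "on(f,d)"]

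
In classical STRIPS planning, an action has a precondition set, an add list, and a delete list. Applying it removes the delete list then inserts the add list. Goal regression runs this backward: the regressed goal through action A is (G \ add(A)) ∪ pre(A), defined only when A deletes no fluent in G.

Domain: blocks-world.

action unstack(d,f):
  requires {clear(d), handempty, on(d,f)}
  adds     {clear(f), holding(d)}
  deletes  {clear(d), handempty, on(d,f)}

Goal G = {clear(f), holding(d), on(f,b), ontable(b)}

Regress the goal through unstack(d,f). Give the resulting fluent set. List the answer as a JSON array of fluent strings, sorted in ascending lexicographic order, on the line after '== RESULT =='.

Compute (G \ add) ∪ pre:
  G ∩ del = {}  (empty — regression defined)
  G \ add = {clear(f), holding(d), on(f,b), ontable(b)} \ {clear(f), holding(d)} = {on(f,b), ontable(b)}
  ∪ pre   = {on(f,b), ontable(b)} ∪ {clear(d), handempty, on(d,f)}
          = {clear(d), handempty, on(d,f), on(f,b), ontable(b)}

== RESULT ==
["clear(d)", "handempty", "on(d,f)", "on(f,b)", "ontable(b)"]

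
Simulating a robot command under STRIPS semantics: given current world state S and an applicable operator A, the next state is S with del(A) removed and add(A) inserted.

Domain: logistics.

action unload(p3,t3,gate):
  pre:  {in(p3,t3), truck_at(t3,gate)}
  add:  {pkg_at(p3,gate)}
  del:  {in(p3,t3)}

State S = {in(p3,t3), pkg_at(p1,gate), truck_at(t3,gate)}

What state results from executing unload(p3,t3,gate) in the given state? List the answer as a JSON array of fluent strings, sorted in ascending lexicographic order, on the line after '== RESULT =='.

Progress:
  pre ⊆ S: {in(p3,t3), truck_at(t3,gate)} ⊆ S  — applicable
  S \ del = {pkg_at(p1,gate), truck_at(t3,gate)}
  ∪ add   = {pkg_at(p1,gate), pkg_at(p3,gate), truck_at(t3,gate)}

== RESULT ==
["pkg_at(p1,gate)", "pkg_at(p3,gate)", "truck_at(t3,gate)"]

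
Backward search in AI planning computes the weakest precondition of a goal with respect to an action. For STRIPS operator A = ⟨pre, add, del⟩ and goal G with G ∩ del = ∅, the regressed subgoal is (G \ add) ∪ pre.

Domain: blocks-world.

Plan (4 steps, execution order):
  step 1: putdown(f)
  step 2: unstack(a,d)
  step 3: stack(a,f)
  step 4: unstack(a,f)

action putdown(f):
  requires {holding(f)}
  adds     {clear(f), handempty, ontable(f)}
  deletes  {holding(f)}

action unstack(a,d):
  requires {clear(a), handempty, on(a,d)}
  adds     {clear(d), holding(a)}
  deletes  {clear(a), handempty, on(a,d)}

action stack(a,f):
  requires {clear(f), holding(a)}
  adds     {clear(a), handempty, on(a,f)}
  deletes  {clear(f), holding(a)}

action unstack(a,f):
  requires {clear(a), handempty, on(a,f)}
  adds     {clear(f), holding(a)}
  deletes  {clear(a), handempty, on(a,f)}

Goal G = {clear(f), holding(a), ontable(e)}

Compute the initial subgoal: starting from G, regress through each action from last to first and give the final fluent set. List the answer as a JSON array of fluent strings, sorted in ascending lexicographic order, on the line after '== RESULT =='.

Regress step by step:
  through step 4 (unstack(a,f)): drop {clear(f), holding(a)}, keep {ontable(e)}, require {clear(a), handempty, on(a,f)}
    → {clear(a), handempty, on(a,f), ontable(e)}
  through step 3 (stack(a,f)): drop {clear(a), handempty, on(a,f)}, keep {ontable(e)}, require {clear(f), holding(a)}
    → {clear(f), holding(a), ontable(e)}
  through step 2 (unstack(a,d)): drop {holding(a)}, keep {clear(f), ontable(e)}, require {clear(a), handempty, on(a,d)}
    → {clear(a), clear(f), handempty, on(a,d), ontable(e)}
  through step 1 (putdown(f)): drop {clear(f), handempty}, keep {clear(a), on(a,d), ontable(e)}, require {holding(f)}
    → {clear(a), holding(f), on(a,d), ontable(e)}

== RESULT ==
["clear(a)", "holding(f)", "on(a,d)", "ontable(e)"]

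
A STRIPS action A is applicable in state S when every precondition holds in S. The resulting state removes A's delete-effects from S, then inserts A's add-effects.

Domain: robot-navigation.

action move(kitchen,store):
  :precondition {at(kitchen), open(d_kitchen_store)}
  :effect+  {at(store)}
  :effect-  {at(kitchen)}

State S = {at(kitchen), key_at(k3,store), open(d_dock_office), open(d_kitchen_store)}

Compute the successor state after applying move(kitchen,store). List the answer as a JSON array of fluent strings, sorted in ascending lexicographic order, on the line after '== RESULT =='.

Compute (S \ del) ∪ add:
  pre ⊆ S: {at(kitchen), open(d_kitchen_store)} ⊆ S  — applicable
  S \ del = {key_at(k3,store), open(d_dock_office), open(d_kitchen_store)}
  ∪ add   = {at(store), key_at(k3,store), open(d_dock_office), open(d_kitchen_store)}

== RESULT ==
["at(store)", "key_at(k3,store)", "open(d_dock_office)", "open(d_kitchen_store)"]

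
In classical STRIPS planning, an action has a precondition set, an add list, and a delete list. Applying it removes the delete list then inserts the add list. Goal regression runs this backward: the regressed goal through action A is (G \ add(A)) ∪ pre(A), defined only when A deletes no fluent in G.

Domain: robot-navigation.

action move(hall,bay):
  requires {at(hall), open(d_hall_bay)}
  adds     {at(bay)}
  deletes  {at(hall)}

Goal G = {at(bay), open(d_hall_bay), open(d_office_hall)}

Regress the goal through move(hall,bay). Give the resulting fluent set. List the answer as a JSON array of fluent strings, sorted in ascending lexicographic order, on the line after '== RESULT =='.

Compute (G \ add) ∪ pre:
  G ∩ del = {}  (empty — regression defined)
  G \ add = {at(bay), open(d_hall_bay), open(d_office_hall)} \ {at(bay)} = {open(d_hall_bay), open(d_office_hall)}
  ∪ pre   = {open(d_hall_bay), open(d_office_hall)} ∪ {at(hall), open(d_hall_bay)}
          = {at(hall), open(d_hall_bay), open(d_office_hall)}

== RESULT ==
["at(hall)", "open(d_hall_bay)", "open(d_office_hall)"]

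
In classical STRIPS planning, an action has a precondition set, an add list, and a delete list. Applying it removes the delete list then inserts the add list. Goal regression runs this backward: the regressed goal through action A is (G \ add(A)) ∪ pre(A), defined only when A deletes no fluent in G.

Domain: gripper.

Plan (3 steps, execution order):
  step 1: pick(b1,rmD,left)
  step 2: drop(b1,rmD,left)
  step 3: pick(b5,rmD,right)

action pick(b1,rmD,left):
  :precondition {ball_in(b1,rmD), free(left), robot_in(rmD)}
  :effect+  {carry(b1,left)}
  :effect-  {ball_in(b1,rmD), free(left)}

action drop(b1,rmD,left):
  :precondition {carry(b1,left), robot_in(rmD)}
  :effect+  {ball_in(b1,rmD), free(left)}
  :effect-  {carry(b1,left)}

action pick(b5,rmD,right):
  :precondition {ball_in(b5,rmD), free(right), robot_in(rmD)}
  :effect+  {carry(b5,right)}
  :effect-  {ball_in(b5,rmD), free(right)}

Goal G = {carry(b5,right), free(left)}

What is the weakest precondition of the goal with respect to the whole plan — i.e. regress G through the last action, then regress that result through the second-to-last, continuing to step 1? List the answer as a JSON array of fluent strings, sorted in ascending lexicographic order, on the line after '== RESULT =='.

Work backward from the goal:
  through step 3 (pick(b5,rmD,right)): drop {carry(b5,right)}, keep {free(left)}, require {ball_in(b5,rmD), free(right), robot_in(rmD)}
    → {ball_in(b5,rmD), free(left), free(right), robot_in(rmD)}
  through step 2 (drop(b1,rmD,left)): drop {free(left)}, keep {ball_in(b5,rmD), free(right), robot_in(rmD)}, require {carry(b1,left), robot_in(rmD)}
    → {ball_in(b5,rmD), carry(b1,left), free(right), robot_in(rmD)}
  through step 1 (pick(b1,rmD,left)): drop {carry(b1,left)}, keep {ball_in(b5,rmD), free(right), robot_in(rmD)}, require {ball_in(b1,rmD), free(left), robot_in(rmD)}
    → {ball_in(b1,rmD), ball_in(b5,rmD), free(left), free(right), robot_in(rmD)}

== RESULT ==
["ball_in(b1,rmD)", "ball_in(b5,rmD)", "free(left)", "free(right)", "robot_in(rmD)"]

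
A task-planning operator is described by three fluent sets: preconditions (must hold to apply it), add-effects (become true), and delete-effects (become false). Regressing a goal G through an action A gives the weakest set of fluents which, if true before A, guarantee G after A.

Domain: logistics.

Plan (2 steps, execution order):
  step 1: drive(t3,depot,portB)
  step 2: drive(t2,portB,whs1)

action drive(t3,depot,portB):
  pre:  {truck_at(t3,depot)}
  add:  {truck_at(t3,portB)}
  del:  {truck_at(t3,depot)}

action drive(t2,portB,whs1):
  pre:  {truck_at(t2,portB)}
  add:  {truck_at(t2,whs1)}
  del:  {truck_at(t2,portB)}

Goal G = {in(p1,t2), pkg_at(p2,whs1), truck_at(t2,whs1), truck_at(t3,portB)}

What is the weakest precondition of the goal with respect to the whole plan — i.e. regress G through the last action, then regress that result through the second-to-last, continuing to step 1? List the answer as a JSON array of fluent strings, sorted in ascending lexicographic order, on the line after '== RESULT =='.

Work backward from the goal:
  through step 2 (drive(t2,portB,whs1)): drop {truck_at(t2,whs1)}, keep {in(p1,t2), pkg_at(p2,whs1), truck_at(t3,portB)}, require {truck_at(t2,portB)}
    → {in(p1,t2), pkg_at(p2,whs1), truck_at(t2,portB), truck_at(t3,portB)}
  through step 1 (drive(t3,depot,portB)): drop {truck_at(t3,portB)}, keep {in(p1,t2), pkg_at(p2,whs1), truck_at(t2,portB)}, require {truck_at(t3,depot)}
    → {in(p1,t2), pkg_at(p2,whs1), truck_at(t2,portB), truck_at(t3,depot)}

== RESULT ==
["in(p1,t2)", "pkg_at(p2,whs1)", "truck_at(t2,portB)", "truck_at(t3,depot)"]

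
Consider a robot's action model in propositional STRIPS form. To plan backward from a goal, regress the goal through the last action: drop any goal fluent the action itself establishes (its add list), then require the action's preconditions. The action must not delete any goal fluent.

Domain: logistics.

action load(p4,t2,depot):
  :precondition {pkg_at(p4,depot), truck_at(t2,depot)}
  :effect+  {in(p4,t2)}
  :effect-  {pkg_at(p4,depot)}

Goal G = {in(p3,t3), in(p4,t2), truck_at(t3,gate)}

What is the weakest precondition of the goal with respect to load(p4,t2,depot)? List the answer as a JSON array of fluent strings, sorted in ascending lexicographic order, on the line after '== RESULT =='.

Compute (G \ add) ∪ pre:
  G ∩ del = {}  (empty — regression defined)
  G \ add = {in(p3,t3), in(p4,t2), truck_at(t3,gate)} \ {in(p4,t2)} = {in(p3,t3), truck_at(t3,gate)}
  ∪ pre   = {in(p3,t3), truck_at(t3,gate)} ∪ {pkg_at(p4,depot), truck_at(t2,depot)}
          = {in(p3,t3), pkg_at(p4,depot), truck_at(t2,depot), truck_at(t3,gate)}

== RESULT ==
["in(p3,t3)", "pkg_at(p4,depot)", "truck_at(t2,depot)", "truck_at(t3,gate)"]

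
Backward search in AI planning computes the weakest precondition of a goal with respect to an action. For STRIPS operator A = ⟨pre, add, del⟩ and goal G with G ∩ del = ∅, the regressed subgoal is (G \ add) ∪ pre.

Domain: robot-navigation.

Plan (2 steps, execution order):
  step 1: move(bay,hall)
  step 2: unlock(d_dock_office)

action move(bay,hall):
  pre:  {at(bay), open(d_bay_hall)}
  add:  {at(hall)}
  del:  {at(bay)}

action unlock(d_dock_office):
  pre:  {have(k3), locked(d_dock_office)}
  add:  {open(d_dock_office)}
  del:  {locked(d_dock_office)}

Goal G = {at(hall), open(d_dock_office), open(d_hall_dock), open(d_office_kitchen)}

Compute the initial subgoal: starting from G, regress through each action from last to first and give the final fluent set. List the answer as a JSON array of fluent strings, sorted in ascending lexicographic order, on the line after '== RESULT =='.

Regress step by step:
  through step 2 (unlock(d_dock_office)): drop {open(d_dock_office)}, keep {at(hall), open(d_hall_dock), open(d_office_kitchen)}, require {have(k3), locked(d_dock_office)}
    → {at(hall), have(k3), locked(d_dock_office), open(d_hall_dock), open(d_office_kitchen)}
  through step 1 (move(bay,hall)): drop {at(hall)}, keep {have(k3), locked(d_dock_office), open(d_hall_dock), open(d_office_kitchen)}, require {at(bay), open(d_bay_hall)}
    → {at(bay), have(k3), locked(d_dock_office), open(d_bay_hall), open(d_hall_dock), open(d_office_kitchen)}

== RESULT ==
["at(bay)", "have(k3)", "locked(d_dock_office)", "open(d_bay_hall)", "open(d_hall_dock)", "open(d_office_kitchen)"]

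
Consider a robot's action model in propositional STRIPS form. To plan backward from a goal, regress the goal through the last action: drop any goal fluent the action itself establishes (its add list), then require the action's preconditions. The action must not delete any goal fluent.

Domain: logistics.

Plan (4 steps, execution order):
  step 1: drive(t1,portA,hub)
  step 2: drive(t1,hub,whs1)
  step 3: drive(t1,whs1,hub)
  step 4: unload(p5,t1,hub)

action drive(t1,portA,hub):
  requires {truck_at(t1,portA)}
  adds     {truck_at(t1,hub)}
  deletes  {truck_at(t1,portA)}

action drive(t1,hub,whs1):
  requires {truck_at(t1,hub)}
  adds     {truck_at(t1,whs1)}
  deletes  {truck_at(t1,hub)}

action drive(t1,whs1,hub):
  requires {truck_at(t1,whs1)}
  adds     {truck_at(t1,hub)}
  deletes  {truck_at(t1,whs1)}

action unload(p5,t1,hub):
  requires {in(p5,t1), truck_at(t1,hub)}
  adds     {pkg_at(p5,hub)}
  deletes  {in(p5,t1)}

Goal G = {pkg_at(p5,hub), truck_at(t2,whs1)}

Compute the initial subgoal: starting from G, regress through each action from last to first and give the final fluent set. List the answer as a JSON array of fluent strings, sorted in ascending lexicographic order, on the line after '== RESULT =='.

Work backward from the goal:
  through step 4 (unload(p5,t1,hub)): drop {pkg_at(p5,hub)}, keep {truck_at(t2,whs1)}, require {in(p5,t1), truck_at(t1,hub)}
    → {in(p5,t1), truck_at(t1,hub), truck_at(t2,whs1)}
  through step 3 (drive(t1,whs1,hub)): drop {truck_at(t1,hub)}, keep {in(p5,t1), truck_at(t2,whs1)}, require {truck_at(t1,whs1)}
    → {in(p5,t1), truck_at(t1,whs1), truck_at(t2,whs1)}
  through step 2 (drive(t1,hub,whs1)): drop {truck_at(t1,whs1)}, keep {in(p5,t1), truck_at(t2,whs1)}, require {truck_at(t1,hub)}
    → {in(p5,t1), truck_at(t1,hub), truck_at(t2,whs1)}
  through step 1 (drive(t1,portA,hub)): drop {truck_at(t1,hub)}, keep {in(p5,t1), truck_at(t2,whs1)}, require {truck_at(t1,portA)}
    → {in(p5,t1), truck_at(t1,portA), truck_at(t2,whs1)}

== RESULT ==
["in(p5,t1)", "truck_at(t1,portA)", "truck_at(t2,whs1)"]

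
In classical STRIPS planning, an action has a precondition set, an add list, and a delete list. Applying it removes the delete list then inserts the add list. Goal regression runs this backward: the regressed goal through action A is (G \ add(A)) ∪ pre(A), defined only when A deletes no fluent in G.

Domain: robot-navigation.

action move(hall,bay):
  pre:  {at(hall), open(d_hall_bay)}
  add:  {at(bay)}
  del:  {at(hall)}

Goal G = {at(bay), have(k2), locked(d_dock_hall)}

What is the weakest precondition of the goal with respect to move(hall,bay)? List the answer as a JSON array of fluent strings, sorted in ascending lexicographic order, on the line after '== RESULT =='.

Regress:
  G ∩ del = {}  (empty — regression defined)
  G \ add = {at(bay), have(k2), locked(d_dock_hall)} \ {at(bay)} = {have(k2), locked(d_dock_hall)}
  ∪ pre   = {have(k2), locked(d_dock_hall)} ∪ {at(hall), open(d_hall_bay)}
          = {at(hall), have(k2), locked(d_dock_hall), open(d_hall_bay)}

== RESULT ==
["at(hall)", "have(k2)", "locked(d_dock_hall)", "open(d_hall_bay)"]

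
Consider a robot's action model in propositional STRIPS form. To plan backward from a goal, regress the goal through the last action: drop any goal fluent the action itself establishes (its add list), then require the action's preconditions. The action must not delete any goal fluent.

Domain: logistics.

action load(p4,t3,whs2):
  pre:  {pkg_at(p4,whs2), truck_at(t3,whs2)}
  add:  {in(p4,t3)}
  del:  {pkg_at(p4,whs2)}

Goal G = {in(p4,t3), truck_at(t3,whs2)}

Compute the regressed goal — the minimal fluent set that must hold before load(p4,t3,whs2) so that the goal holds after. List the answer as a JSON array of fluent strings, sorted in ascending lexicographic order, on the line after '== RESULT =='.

Regress:
  G ∩ del = {}  (empty — regression defined)
  G \ add = {in(p4,t3), truck_at(t3,whs2)} \ {in(p4,t3)} = {truck_at(t3,whs2)}
  ∪ pre   = {truck_at(t3,whs2)} ∪ {pkg_at(p4,whs2), truck_at(t3,whs2)}
          = {pkg_at(p4,whs2), truck_at(t3,whs2)}

== RESULT ==
["pkg_at(p4,whs2)", "truck_at(t3,whs2)"]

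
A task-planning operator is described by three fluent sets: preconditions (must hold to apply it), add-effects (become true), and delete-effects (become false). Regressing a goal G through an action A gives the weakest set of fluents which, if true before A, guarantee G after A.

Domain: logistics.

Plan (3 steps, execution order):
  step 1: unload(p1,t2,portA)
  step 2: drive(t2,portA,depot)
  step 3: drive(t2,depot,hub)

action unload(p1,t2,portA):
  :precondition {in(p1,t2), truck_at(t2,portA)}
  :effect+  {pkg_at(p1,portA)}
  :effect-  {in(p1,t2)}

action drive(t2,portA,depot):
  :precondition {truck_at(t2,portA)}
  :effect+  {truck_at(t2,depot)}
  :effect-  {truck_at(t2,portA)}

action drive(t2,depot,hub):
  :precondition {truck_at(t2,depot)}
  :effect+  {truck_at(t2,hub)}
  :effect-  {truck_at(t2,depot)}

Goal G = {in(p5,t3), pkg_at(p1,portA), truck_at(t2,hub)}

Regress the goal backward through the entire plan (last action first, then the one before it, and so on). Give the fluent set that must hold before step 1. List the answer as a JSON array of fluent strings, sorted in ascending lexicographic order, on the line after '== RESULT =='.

Regress step by step:
  through step 3 (drive(t2,depot,hub)): drop {truck_at(t2,hub)}, keep {in(p5,t3), pkg_at(p1,portA)}, require {truck_at(t2,depot)}
    → {in(p5,t3), pkg_at(p1,portA), truck_at(t2,depot)}
  through step 2 (drive(t2,portA,depot)): drop {truck_at(t2,depot)}, keep {in(p5,t3), pkg_at(p1,portA)}, require {truck_at(t2,portA)}
    → {in(p5,t3), pkg_at(p1,portA), truck_at(t2,portA)}
  through step 1 (unload(p1,t2,portA)): drop {pkg_at(p1,portA)}, keep {in(p5,t3), truck_at(t2,portA)}, require {in(p1,t2), truck_at(t2,portA)}
    → {in(p1,t2), in(p5,t3), truck_at(t2,portA)}

== RESULT ==
["in(p1,t2)", "in(p5,t3)", "truck_at(t2,portA)"]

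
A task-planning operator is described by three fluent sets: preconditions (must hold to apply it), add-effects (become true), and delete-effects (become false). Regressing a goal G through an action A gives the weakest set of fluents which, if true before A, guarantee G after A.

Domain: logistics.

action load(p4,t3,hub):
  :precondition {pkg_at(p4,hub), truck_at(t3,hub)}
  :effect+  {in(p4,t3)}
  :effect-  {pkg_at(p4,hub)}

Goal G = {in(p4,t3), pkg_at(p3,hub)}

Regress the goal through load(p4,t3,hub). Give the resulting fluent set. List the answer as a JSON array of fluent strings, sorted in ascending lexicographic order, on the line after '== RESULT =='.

Compute (G \ add) ∪ pre:
  G ∩ del = {}  (empty — regression defined)
  G \ add = {in(p4,t3), pkg_at(p3,hub)} \ {in(p4,t3)} = {pkg_at(p3,hub)}
  ∪ pre   = {pkg_at(p3,hub)} ∪ {pkg_at(p4,hub), truck_at(t3,hub)}
          = {pkg_at(p3,hub), pkg_at(p4,hub), truck_at(t3,hub)}

== RESULT ==
["pkg_at(p3,hub)", "pkg_at(p4,hub)", "truck_at(t3,hub)"]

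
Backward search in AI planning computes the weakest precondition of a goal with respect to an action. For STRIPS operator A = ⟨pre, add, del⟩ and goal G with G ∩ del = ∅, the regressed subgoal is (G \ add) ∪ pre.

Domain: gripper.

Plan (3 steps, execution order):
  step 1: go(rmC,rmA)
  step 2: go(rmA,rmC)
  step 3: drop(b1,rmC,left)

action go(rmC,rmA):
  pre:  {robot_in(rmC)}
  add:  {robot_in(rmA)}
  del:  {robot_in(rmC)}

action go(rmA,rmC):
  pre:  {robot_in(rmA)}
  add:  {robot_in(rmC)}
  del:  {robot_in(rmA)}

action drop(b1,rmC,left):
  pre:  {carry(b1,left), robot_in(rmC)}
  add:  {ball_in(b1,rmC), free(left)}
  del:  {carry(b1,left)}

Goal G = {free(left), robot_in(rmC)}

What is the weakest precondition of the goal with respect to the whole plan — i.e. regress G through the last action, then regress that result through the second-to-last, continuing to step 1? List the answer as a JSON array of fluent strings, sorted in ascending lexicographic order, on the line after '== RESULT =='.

Work backward from the goal:
  through step 3 (drop(b1,rmC,left)): drop {free(left)}, keep {robot_in(rmC)}, require {carry(b1,left), robot_in(rmC)}
    → {carry(b1,left), robot_in(rmC)}
  through step 2 (go(rmA,rmC)): drop {robot_in(rmC)}, keep {carry(b1,left)}, require {robot_in(rmA)}
    → {carry(b1,left), robot_in(rmA)}
  through step 1 (go(rmC,rmA)): drop {robot_in(rmA)}, keep {carry(b1,left)}, require {robot_in(rmC)}
    → {carry(b1,left), robot_in(rmC)}

== RESULT ==
["carry(b1,left)", "robot_in(rmC)"]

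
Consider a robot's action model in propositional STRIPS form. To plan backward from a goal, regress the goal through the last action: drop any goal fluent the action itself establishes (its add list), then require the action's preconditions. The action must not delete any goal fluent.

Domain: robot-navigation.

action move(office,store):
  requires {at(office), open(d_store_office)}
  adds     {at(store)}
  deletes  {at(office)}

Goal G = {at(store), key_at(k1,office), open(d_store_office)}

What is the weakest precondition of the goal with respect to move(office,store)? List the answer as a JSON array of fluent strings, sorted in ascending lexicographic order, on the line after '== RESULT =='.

Regress:
  G ∩ del = {}  (empty — regression defined)
  G \ add = {at(store), key_at(k1,office), open(d_store_office)} \ {at(store)} = {key_at(k1,office), open(d_store_office)}
  ∪ pre   = {key_at(k1,office), open(d_store_office)} ∪ {at(office), open(d_store_office)}
          = {at(office), key_at(k1,office), open(d_store_office)}

== RESULT ==
["at(office)", "key_at(k1,office)", "open(d_store_office)"]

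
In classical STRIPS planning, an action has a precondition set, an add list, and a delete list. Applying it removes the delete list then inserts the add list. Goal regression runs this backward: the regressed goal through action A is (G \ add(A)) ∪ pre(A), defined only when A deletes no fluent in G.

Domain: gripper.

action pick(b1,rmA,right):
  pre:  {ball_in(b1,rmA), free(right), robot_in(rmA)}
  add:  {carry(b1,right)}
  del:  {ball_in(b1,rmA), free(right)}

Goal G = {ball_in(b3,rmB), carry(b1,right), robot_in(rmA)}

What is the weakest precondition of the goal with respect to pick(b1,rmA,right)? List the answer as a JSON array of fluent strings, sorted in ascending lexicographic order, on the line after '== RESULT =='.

Regress:
  G ∩ del = {}  (empty — regression defined)
  G \ add = {ball_in(b3,rmB), carry(b1,right), robot_in(rmA)} \ {carry(b1,right)} = {ball_in(b3,rmB), robot_in(rmA)}
  ∪ pre   = {ball_in(b3,rmB), robot_in(rmA)} ∪ {ball_in(b1,rmA), free(right), robot_in(rmA)}
          = {ball_in(b1,rmA), ball_in(b3,rmB), free(right), robot_in(rmA)}

== RESULT ==
["ball_in(b1,rmA)", "ball_in(b3,rmB)", "free(right)", "robot_in(rmA)"]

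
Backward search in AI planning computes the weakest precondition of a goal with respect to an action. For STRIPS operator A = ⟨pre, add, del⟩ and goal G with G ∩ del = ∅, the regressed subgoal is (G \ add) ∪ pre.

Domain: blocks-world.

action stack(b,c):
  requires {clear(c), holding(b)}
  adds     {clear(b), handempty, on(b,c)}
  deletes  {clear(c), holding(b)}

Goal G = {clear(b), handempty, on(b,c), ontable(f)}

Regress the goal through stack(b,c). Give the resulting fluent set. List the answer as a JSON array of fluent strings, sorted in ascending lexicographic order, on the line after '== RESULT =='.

Compute (G \ add) ∪ pre:
  G ∩ del = {}  (empty — regression defined)
  G \ add = {clear(b), handempty, on(b,c), ontable(f)} \ {clear(b), handempty, on(b,c)} = {ontable(f)}
  ∪ pre   = {ontable(f)} ∪ {clear(c), holding(b)}
          = {clear(c), holding(b), ontable(f)}

== RESULT ==
["clear(c)", "holding(b)", "ontable(f)"]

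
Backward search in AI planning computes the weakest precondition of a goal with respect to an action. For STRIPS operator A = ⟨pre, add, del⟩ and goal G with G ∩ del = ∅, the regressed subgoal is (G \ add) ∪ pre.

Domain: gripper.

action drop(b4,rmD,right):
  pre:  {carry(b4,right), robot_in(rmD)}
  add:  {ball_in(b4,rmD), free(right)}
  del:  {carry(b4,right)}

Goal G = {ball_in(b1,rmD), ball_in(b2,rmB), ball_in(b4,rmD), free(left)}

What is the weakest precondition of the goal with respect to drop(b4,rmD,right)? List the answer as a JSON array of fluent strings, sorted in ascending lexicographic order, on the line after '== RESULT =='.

Regress:
  G ∩ del = {}  (empty — regression defined)
  G \ add = {ball_in(b1,rmD), ball_in(b2,rmB), ball_in(b4,rmD), free(left)} \ {ball_in(b4,rmD), free(right)} = {ball_in(b1,rmD), ball_in(b2,rmB), free(left)}
  ∪ pre   = {ball_in(b1,rmD), ball_in(b2,rmB), free(left)} ∪ {carry(b4,right), robot_in(rmD)}
          = {ball_in(b1,rmD), ball_in(b2,rmB), carry(b4,right), free(left), robot_in(rmD)}

== RESULT ==
["ball_in(b1,rmD)", "ball_in(b2,rmB)", "carry(b4,right)", "free(left)", "robot_in(rmD)"]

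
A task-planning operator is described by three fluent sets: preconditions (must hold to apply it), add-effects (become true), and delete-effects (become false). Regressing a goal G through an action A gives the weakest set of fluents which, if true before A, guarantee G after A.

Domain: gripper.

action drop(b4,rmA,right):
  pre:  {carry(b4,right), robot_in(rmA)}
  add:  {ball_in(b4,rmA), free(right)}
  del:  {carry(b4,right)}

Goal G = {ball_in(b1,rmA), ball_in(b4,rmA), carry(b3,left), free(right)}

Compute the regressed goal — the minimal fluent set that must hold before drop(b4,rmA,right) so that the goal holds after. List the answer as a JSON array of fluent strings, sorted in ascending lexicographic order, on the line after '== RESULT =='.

Compute (G \ add) ∪ pre:
  G ∩ del = {}  (empty — regression defined)
  G \ add = {ball_in(b1,rmA), ball_in(b4,rmA), carry(b3,left), free(right)} \ {ball_in(b4,rmA), free(right)} = {ball_in(b1,rmA), carry(b3,left)}
  ∪ pre   = {ball_in(b1,rmA), carry(b3,left)} ∪ {carry(b4,right), robot_in(rmA)}
          = {ball_in(b1,rmA), carry(b3,left), carry(b4,right), robot_in(rmA)}

== RESULT ==
["ball_in(b1,rmA)", "carry(b3,left)", "carry(b4,right)", "robot_in(rmA)"]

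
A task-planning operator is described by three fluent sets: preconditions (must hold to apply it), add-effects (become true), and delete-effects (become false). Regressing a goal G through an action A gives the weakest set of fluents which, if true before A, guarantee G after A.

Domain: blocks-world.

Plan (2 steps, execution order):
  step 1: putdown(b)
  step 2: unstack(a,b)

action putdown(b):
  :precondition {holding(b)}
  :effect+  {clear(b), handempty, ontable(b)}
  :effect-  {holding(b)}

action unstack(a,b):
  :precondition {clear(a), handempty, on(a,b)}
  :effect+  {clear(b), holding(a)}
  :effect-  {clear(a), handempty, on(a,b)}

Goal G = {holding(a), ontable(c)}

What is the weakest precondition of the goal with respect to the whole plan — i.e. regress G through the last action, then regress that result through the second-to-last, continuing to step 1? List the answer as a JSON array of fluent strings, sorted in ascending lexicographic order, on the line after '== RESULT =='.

Regress step by step:
  through step 2 (unstack(a,b)): drop {holding(a)}, keep {ontable(c)}, require {clear(a), handempty, on(a,b)}
    → {clear(a), handempty, on(a,b), ontable(c)}
  through step 1 (putdown(b)): drop {handempty}, keep {clear(a), on(a,b), ontable(c)}, require {holding(b)}
    → {clear(a), holding(b), on(a,b), ontable(c)}

== RESULT ==
["clear(a)", "holding(b)", "on(a,b)", "ontable(c)"]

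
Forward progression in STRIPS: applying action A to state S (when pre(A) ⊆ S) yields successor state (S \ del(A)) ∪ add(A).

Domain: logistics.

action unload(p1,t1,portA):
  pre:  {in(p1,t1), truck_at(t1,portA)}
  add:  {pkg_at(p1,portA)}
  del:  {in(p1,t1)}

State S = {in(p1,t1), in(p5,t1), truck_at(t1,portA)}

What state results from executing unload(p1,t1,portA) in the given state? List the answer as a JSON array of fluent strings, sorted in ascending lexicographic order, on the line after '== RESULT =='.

Compute (S \ del) ∪ add:
  pre ⊆ S: {in(p1,t1), truck_at(t1,portA)} ⊆ S  — applicable
  S \ del = {in(p5,t1), truck_at(t1,portA)}
  ∪ add   = {in(p5,t1), pkg_at(p1,portA), truck_at(t1,portA)}

== RESULT ==
["in(p5,t1)", "pkg_at(p1,portA)", "truck_at(t1,portA)"]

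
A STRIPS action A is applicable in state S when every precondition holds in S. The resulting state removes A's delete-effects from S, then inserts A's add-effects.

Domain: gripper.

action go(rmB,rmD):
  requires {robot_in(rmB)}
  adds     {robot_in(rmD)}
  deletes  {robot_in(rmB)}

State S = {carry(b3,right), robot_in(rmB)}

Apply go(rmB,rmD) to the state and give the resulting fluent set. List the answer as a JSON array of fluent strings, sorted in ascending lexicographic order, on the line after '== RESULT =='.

Progress:
  pre ⊆ S: {robot_in(rmB)} ⊆ S  — applicable
  S \ del = {carry(b3,right)}
  ∪ add   = {carry(b3,right), robot_in(rmD)}

== RESULT ==
["carry(b3,right)", "robot_in(rmD)"]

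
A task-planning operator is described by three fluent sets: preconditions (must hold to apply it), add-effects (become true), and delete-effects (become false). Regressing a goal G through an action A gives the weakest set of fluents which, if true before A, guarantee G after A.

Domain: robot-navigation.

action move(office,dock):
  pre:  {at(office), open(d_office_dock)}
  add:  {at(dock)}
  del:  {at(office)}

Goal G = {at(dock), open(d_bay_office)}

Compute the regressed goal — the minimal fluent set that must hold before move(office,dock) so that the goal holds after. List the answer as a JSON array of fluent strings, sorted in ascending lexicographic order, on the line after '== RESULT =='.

Compute (G \ add) ∪ pre:
  G ∩ del = {}  (empty — regression defined)
  G \ add = {at(dock), open(d_bay_office)} \ {at(dock)} = {open(d_bay_office)}
  ∪ pre   = {open(d_bay_office)} ∪ {at(office), open(d_office_dock)}
          = {at(office), open(d_bay_office), open(d_office_dock)}

== RESULT ==
["at(office)", "open(d_bay_office)", "open(d_office_dock)"]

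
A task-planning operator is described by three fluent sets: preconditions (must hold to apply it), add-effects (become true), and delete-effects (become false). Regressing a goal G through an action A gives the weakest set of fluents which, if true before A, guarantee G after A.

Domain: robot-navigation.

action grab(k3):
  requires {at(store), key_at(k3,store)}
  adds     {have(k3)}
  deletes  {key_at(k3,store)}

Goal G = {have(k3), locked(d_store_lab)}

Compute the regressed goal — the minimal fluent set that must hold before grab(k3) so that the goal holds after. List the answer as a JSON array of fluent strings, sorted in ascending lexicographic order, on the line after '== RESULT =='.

Regress:
  G ∩ del = {}  (empty — regression defined)
  G \ add = {have(k3), locked(d_store_lab)} \ {have(k3)} = {locked(d_store_lab)}
  ∪ pre   = {locked(d_store_lab)} ∪ {at(store), key_at(k3,store)}
          = {at(store), key_at(k3,store), locked(d_store_lab)}

== RESULT ==
["at(store)", "key_at(k3,store)", "locked(d_store_lab)"]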